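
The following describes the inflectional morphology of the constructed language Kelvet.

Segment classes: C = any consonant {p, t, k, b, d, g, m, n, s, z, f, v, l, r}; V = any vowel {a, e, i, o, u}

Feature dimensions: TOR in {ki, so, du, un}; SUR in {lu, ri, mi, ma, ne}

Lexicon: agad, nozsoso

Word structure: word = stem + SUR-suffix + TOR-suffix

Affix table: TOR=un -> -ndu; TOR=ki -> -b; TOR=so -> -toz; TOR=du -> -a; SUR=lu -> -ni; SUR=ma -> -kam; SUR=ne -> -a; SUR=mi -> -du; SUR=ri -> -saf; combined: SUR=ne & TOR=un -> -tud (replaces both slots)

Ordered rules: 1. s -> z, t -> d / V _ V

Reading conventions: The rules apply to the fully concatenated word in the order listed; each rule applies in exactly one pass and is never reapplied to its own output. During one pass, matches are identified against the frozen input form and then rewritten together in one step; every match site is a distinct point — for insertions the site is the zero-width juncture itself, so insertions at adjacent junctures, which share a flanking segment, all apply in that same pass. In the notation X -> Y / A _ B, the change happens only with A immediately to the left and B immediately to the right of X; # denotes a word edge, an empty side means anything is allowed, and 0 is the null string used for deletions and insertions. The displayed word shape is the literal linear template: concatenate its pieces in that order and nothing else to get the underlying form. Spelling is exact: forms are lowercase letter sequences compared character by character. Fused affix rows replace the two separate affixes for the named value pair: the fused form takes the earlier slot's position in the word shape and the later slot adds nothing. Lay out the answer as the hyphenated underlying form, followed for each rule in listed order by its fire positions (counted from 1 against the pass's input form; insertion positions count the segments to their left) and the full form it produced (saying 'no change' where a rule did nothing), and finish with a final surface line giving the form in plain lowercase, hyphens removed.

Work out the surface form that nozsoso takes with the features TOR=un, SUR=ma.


underlying: nozsoso-kam-ndu
1. s -> z, t -> d / V _ V: fires at position(s) 6: nozsozokamndu
surface: nozsozokamndu


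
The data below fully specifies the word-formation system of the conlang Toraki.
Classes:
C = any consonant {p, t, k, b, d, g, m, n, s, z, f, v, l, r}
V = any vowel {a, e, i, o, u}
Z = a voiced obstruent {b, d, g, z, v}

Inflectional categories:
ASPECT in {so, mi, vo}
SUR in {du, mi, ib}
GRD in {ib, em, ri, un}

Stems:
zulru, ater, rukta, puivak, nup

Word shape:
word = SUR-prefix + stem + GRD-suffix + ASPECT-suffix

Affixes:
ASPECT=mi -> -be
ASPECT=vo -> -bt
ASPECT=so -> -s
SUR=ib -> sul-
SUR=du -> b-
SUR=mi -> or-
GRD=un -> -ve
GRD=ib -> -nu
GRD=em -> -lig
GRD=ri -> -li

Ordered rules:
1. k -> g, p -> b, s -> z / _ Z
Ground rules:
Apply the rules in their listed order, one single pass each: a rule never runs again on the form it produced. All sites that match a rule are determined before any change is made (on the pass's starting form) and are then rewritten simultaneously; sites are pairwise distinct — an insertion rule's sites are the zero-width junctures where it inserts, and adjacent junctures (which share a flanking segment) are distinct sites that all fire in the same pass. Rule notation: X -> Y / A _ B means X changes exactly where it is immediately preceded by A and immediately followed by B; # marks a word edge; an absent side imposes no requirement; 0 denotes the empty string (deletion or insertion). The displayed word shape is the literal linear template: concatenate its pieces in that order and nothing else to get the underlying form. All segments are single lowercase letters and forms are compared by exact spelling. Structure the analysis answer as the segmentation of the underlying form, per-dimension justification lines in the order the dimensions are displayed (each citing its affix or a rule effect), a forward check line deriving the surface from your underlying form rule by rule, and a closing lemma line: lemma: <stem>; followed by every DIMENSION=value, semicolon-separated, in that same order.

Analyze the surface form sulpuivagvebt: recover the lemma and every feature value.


underlying: sul-puivak-ve-bt
ASPECT=vo - signalled by the affix -bt
SUR=ib - signalled by the affix sul-
GRD=un - signalled by the affix -ve
check: sulpuivakvebt -> sulpuivagvebt
lemma: puivak; ASPECT=vo; SUR=ib; GRD=un


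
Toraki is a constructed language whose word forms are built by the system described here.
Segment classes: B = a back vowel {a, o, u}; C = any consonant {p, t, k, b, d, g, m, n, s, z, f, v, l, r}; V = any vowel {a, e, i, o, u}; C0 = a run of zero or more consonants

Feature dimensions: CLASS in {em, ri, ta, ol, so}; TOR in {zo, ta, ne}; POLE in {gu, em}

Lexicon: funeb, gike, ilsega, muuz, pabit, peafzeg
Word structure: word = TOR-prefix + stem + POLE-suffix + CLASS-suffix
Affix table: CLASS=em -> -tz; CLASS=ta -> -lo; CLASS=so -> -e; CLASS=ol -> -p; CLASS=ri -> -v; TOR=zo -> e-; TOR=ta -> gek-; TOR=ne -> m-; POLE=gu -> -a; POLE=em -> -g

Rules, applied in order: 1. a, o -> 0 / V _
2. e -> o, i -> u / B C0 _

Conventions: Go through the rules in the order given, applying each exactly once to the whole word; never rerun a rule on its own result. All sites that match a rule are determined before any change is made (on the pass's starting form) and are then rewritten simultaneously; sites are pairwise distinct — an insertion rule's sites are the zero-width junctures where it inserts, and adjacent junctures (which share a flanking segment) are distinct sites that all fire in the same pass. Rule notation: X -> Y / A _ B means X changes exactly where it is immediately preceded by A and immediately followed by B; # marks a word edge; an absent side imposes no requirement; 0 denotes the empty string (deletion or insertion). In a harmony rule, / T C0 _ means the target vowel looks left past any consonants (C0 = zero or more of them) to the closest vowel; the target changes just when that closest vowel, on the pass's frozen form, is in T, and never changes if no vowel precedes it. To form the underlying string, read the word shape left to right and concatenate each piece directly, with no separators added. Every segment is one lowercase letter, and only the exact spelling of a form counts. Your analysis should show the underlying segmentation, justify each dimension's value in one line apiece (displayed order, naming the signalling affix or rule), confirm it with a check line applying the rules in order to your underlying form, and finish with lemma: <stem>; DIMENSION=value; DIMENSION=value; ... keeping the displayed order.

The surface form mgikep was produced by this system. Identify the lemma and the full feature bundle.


underlying: m-gike-a-p
CLASS=ol - signalled by the affix -p
TOR=ne - signalled by the affix m-
POLE=gu - signalled by the affix -a
check: mgikeap -> mgikep -> mgikep
lemma: gike; CLASS=ol; TOR=ne; POLE=gu


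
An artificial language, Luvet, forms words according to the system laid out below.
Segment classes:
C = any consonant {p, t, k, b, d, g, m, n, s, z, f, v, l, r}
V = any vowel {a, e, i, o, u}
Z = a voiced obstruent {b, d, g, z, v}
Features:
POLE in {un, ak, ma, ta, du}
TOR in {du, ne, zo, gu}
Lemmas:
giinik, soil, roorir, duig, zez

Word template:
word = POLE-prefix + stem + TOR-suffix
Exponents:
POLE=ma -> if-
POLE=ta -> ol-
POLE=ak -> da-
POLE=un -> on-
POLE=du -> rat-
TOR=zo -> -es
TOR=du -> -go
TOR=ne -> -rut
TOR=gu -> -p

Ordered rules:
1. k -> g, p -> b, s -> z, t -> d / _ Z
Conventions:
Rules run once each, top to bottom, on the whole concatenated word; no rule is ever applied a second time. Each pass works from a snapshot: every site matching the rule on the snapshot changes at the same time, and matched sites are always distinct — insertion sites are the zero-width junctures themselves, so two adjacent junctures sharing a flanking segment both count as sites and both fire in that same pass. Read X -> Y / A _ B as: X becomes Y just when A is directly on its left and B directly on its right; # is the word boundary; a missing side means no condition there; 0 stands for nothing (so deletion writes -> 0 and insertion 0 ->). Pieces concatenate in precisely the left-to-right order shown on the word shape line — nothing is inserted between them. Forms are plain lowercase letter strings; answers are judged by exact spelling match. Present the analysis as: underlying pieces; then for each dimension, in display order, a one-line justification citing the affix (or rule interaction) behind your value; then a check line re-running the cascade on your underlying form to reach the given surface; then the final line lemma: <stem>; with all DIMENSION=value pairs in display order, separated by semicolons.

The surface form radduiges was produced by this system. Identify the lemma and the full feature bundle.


underlying: rat-duig-es
POLE=du - signalled by the affix rat-
TOR=zo - signalled by the affix -es
check: ratduiges -> radduiges
lemma: duig; POLE=du; TOR=zo


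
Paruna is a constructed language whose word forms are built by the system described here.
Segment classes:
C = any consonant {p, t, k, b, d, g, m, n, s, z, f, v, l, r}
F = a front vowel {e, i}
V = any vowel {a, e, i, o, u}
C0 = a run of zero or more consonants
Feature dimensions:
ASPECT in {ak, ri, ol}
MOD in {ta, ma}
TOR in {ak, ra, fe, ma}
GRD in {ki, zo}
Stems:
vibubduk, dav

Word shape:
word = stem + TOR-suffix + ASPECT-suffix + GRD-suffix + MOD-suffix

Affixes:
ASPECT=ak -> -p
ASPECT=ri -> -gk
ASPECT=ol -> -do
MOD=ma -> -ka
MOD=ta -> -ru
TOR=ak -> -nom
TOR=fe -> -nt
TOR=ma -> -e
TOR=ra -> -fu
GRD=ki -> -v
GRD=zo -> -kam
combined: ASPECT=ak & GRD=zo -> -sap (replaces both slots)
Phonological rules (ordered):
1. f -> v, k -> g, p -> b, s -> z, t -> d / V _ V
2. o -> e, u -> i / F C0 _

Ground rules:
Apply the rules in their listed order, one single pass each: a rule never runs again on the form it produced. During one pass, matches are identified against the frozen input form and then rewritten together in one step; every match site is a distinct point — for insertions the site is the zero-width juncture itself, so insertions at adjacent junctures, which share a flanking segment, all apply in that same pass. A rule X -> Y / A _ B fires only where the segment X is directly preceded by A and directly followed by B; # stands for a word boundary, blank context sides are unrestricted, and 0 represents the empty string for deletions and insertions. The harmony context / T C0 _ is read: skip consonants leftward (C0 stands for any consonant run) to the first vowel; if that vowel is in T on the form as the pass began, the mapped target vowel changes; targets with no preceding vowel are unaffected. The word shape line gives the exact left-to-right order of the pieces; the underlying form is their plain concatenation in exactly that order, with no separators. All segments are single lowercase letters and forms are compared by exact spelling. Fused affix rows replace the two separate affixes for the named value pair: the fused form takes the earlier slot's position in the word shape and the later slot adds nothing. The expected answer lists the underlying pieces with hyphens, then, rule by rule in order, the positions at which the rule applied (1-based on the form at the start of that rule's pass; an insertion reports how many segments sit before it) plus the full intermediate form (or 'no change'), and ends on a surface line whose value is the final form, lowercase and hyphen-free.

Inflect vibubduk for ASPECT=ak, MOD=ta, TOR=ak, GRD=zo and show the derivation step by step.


underlying: vibubduk-nom-sap-ru
1. f -> v, k -> g, p -> b, s -> z, t -> d / V _ V: no change
2. o -> e, u -> i / F C0 _: fires at position(s) 4: vibibduknomsapru
surface: vibibduknomsapru


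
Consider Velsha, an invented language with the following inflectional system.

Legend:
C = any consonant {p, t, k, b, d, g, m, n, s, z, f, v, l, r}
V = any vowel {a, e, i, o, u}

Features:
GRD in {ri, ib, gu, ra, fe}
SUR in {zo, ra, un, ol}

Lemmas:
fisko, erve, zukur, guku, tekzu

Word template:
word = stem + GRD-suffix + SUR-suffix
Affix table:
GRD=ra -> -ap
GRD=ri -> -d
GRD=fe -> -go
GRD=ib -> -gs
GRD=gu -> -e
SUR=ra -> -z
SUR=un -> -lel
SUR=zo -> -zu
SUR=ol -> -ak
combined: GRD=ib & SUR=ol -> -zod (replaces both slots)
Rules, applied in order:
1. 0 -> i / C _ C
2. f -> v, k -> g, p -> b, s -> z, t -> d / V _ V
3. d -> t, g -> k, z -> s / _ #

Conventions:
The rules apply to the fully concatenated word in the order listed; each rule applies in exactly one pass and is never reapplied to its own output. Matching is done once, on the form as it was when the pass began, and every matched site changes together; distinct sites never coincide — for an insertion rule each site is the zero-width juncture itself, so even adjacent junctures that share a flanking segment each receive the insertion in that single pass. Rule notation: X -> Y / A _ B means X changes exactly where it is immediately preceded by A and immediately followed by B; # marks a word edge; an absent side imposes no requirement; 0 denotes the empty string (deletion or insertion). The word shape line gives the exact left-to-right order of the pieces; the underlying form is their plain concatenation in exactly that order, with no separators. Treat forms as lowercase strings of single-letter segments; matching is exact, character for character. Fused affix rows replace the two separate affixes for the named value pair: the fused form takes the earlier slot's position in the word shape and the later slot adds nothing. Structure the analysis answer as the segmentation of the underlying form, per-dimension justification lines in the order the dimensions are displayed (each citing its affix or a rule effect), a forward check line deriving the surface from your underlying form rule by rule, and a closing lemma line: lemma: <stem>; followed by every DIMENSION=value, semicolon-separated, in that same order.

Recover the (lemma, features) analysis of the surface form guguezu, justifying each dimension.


underlying: guku-e-zu
GRD=gu - signalled by the affix -e
SUR=zo - signalled by the affix -zu
check: gukuezu -> gukuezu -> guguezu -> guguezu
lemma: guku; GRD=gu; SUR=zo


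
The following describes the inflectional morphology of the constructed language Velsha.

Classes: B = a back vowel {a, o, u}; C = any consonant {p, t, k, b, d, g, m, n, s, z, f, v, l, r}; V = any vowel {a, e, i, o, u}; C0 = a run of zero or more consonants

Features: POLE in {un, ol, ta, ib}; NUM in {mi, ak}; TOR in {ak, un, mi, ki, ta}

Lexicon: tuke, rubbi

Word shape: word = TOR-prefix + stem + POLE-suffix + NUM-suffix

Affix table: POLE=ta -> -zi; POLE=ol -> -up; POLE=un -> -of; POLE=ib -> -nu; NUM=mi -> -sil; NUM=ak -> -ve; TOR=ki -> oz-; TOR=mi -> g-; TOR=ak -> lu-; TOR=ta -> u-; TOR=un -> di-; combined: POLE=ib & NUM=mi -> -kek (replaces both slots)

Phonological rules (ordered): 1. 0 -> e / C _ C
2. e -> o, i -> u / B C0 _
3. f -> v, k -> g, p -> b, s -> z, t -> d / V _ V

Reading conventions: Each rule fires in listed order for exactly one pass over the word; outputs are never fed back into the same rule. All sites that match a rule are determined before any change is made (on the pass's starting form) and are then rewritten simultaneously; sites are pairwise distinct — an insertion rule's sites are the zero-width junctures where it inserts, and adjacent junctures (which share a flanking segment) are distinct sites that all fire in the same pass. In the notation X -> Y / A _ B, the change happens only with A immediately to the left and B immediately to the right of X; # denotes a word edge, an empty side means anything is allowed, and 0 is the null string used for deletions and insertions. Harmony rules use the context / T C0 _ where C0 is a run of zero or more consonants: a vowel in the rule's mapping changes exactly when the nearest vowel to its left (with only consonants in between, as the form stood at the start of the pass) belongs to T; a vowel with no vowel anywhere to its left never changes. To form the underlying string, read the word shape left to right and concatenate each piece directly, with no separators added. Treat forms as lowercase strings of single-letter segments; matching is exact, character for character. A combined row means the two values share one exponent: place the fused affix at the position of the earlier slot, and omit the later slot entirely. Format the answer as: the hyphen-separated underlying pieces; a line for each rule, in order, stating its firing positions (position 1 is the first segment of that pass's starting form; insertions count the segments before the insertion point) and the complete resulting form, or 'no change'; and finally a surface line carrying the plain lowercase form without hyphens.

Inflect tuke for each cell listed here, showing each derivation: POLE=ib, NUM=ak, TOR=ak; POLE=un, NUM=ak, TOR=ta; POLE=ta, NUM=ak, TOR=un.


cell POLE=ib, NUM=ak, TOR=ak:
underlying: lu-tuke-nu-ve
1. 0 -> e / C _ C: no change
2. e -> o, i -> u / B C0 _: fires at position(s) 6, 10: lutukonuvo
3. f -> v, k -> g, p -> b, s -> z, t -> d / V _ V: fires at position(s) 3, 5: ludugonuvo
surface: ludugonuvo

cell POLE=un, NUM=ak, TOR=ta:
underlying: u-tuke-of-ve
1. 0 -> e / C _ C: inserts after position(s) 7: utukeofeve
2. e -> o, i -> u / B C0 _: fires at position(s) 5, 8: utukoofove
3. f -> v, k -> g, p -> b, s -> z, t -> d / V _ V: fires at position(s) 2, 4, 7: udugoovove
surface: udugoovove

cell POLE=ta, NUM=ak, TOR=un:
underlying: di-tuke-zi-ve
1. 0 -> e / C _ C: no change
2. e -> o, i -> u / B C0 _: fires at position(s) 6: ditukozive
3. f -> v, k -> g, p -> b, s -> z, t -> d / V _ V: fires at position(s) 3, 5: didugozive
surface: didugozive


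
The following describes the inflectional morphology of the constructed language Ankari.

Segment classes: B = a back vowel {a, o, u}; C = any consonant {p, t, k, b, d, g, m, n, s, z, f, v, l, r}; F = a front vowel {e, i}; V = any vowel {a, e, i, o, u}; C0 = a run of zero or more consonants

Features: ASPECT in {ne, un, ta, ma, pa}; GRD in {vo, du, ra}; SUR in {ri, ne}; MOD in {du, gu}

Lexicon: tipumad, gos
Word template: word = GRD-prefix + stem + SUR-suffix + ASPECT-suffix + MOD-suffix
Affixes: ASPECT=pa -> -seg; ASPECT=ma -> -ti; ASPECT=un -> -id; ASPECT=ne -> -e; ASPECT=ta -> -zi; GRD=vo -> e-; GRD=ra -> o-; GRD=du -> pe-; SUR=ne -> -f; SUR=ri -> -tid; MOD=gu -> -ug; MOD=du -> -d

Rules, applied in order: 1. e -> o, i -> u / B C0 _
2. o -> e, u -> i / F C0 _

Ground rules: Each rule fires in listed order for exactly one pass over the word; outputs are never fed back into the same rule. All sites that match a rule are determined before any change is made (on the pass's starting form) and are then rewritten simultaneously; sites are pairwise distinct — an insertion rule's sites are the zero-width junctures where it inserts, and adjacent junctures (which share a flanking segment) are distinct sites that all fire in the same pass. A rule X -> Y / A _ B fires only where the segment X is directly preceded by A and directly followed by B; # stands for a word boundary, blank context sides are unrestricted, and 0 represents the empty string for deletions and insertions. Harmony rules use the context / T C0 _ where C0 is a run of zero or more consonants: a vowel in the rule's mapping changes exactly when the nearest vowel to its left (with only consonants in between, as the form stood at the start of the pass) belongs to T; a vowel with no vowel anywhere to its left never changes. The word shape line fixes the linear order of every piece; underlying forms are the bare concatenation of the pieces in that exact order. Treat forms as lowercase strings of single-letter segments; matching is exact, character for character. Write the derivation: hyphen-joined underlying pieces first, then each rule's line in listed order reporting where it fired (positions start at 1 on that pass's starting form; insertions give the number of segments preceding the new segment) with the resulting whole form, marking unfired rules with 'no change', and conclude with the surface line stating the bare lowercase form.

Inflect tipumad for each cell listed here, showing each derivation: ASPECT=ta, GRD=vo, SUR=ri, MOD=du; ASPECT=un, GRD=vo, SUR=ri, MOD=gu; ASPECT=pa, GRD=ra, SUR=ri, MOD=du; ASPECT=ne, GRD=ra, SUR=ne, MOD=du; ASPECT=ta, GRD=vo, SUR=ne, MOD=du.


cell ASPECT=ta, GRD=vo, SUR=ri, MOD=du:
underlying: e-tipumad-tid-zi-d
1. e -> o, i -> u / B C0 _: fires at position(s) 10: etipumadtudzid
2. o -> e, u -> i / F C0 _: fires at position(s) 5: etipimadtudzid
surface: etipimadtudzid

cell ASPECT=un, GRD=vo, SUR=ri, MOD=gu:
underlying: e-tipumad-tid-id-ug
1. e -> o, i -> u / B C0 _: fires at position(s) 10: etipumadtudidug
2. o -> e, u -> i / F C0 _: fires at position(s) 5, 14: etipimadtudidig
surface: etipimadtudidig

cell ASPECT=pa, GRD=ra, SUR=ri, MOD=du:
underlying: o-tipumad-tid-seg-d
1. e -> o, i -> u / B C0 _: fires at position(s) 3, 10: otupumadtudsegd
2. o -> e, u -> i / F C0 _: no change
surface: otupumadtudsegd

cell ASPECT=ne, GRD=ra, SUR=ne, MOD=du:
underlying: o-tipumad-f-e-d
1. e -> o, i -> u / B C0 _: fires at position(s) 3, 10: otupumadfod
2. o -> e, u -> i / F C0 _: no change
surface: otupumadfod

cell ASPECT=ta, GRD=vo, SUR=ne, MOD=du:
underlying: e-tipumad-f-zi-d
1. e -> o, i -> u / B C0 _: fires at position(s) 11: etipumadfzud
2. o -> e, u -> i / F C0 _: fires at position(s) 5: etipimadfzud
surface: etipimadfzud


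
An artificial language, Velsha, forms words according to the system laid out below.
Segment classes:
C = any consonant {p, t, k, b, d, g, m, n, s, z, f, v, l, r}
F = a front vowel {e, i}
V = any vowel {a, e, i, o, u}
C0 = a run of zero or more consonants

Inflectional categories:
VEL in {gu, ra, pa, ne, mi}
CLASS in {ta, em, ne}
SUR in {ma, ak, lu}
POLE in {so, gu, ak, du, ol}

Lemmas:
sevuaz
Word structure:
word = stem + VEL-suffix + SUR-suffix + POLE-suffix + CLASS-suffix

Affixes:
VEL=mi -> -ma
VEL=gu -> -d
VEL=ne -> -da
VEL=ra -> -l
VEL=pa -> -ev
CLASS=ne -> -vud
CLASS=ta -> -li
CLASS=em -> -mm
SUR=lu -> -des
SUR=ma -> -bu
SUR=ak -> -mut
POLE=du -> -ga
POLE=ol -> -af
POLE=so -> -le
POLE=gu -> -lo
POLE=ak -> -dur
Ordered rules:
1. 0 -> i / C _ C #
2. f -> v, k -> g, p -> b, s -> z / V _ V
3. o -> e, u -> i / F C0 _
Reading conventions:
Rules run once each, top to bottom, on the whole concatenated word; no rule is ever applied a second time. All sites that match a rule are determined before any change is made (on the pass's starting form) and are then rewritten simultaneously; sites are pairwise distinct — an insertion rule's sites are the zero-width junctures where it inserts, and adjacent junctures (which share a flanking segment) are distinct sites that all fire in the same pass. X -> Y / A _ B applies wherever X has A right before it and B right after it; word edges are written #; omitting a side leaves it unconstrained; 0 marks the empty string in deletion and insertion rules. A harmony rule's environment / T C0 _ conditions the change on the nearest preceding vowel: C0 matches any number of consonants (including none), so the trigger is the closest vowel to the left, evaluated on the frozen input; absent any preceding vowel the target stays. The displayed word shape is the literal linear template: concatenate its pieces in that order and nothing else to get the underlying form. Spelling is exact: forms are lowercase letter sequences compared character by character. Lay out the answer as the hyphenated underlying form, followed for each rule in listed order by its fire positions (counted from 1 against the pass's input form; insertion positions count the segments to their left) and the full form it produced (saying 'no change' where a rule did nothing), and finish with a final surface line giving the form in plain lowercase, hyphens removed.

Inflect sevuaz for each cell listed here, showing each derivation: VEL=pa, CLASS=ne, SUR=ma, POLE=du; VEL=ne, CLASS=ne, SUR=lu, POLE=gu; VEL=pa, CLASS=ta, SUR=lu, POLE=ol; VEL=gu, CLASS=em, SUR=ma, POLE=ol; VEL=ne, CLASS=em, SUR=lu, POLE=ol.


cell VEL=pa, CLASS=ne, SUR=ma, POLE=du:
underlying: sevuaz-ev-bu-ga-vud
1. 0 -> i / C _ C #: no change
2. f -> v, k -> g, p -> b, s -> z / V _ V: no change
3. o -> e, u -> i / F C0 _: fires at position(s) 4, 10: seviazevbigavud
surface: seviazevbigavud

cell VEL=ne, CLASS=ne, SUR=lu, POLE=gu:
underlying: sevuaz-da-des-lo-vud
1. 0 -> i / C _ C #: no change
2. f -> v, k -> g, p -> b, s -> z / V _ V: no change
3. o -> e, u -> i / F C0 _: fires at position(s) 4, 13: seviazdadeslevud
surface: seviazdadeslevud

cell VEL=pa, CLASS=ta, SUR=lu, POLE=ol:
underlying: sevuaz-ev-des-af-li
1. 0 -> i / C _ C #: no change
2. f -> v, k -> g, p -> b, s -> z / V _ V: fires at position(s) 11: sevuazevdezafli
3. o -> e, u -> i / F C0 _: fires at position(s) 4: seviazevdezafli
surface: seviazevdezafli

cell VEL=gu, CLASS=em, SUR=ma, POLE=ol:
underlying: sevuaz-d-bu-af-mm
1. 0 -> i / C _ C #: inserts after position(s) 12: sevuazdbuafmim
2. f -> v, k -> g, p -> b, s -> z / V _ V: no change
3. o -> e, u -> i / F C0 _: fires at position(s) 4: seviazdbuafmim
surface: seviazdbuafmim

cell VEL=ne, CLASS=em, SUR=lu, POLE=ol:
underlying: sevuaz-da-des-af-mm
1. 0 -> i / C _ C #: inserts after position(s) 14: sevuazdadesafmim
2. f -> v, k -> g, p -> b, s -> z / V _ V: fires at position(s) 11: sevuazdadezafmim
3. o -> e, u -> i / F C0 _: fires at position(s) 4: seviazdadezafmim
surface: seviazdadezafmim


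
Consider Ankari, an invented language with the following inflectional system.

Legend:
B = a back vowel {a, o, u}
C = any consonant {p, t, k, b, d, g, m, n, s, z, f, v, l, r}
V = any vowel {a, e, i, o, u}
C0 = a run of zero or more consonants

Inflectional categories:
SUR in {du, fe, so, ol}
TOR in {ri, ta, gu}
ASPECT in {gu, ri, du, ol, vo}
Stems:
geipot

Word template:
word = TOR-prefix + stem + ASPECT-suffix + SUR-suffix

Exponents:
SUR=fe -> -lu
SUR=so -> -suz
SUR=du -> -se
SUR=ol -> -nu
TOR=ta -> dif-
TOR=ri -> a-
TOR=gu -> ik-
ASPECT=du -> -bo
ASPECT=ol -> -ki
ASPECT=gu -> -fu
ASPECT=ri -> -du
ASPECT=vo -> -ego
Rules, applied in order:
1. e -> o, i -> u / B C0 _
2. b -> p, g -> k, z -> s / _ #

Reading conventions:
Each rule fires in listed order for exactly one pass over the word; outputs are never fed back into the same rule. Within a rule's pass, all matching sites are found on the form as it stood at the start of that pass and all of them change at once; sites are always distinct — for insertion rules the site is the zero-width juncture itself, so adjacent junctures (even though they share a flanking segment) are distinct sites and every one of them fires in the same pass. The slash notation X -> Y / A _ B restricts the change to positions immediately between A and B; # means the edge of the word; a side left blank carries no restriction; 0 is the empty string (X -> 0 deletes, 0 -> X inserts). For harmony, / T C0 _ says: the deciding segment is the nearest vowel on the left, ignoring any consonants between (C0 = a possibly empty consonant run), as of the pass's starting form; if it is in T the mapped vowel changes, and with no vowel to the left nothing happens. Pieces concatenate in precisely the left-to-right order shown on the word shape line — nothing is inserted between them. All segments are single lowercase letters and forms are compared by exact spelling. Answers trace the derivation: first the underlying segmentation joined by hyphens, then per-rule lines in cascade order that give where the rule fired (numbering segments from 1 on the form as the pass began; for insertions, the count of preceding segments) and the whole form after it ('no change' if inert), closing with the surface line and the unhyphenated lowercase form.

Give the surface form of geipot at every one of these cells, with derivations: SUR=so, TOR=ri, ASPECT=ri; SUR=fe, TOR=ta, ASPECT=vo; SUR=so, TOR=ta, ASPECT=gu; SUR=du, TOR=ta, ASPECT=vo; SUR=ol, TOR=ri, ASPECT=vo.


cell SUR=so, TOR=ri, ASPECT=ri:
underlying: a-geipot-du-suz
1. e -> o, i -> u / B C0 _: fires at position(s) 3: agoipotdusuz
2. b -> p, g -> k, z -> s / _ #: fires at position(s) 12: agoipotdusus
surface: agoipotdusus

cell SUR=fe, TOR=ta, ASPECT=vo:
underlying: dif-geipot-ego-lu
1. e -> o, i -> u / B C0 _: fires at position(s) 10: difgeipotogolu
2. b -> p, g -> k, z -> s / _ #: no change
surface: difgeipotogolu

cell SUR=so, TOR=ta, ASPECT=gu:
underlying: dif-geipot-fu-suz
1. e -> o, i -> u / B C0 _: no change
2. b -> p, g -> k, z -> s / _ #: fires at position(s) 14: difgeipotfusus
surface: difgeipotfusus

cell SUR=du, TOR=ta, ASPECT=vo:
underlying: dif-geipot-ego-se
1. e -> o, i -> u / B C0 _: fires at position(s) 10, 14: difgeipotogoso
2. b -> p, g -> k, z -> s / _ #: no change
surface: difgeipotogoso

cell SUR=ol, TOR=ri, ASPECT=vo:
underlying: a-geipot-ego-nu
1. e -> o, i -> u / B C0 _: fires at position(s) 3, 8: agoipotogonu
2. b -> p, g -> k, z -> s / _ #: no change
surface: agoipotogonu


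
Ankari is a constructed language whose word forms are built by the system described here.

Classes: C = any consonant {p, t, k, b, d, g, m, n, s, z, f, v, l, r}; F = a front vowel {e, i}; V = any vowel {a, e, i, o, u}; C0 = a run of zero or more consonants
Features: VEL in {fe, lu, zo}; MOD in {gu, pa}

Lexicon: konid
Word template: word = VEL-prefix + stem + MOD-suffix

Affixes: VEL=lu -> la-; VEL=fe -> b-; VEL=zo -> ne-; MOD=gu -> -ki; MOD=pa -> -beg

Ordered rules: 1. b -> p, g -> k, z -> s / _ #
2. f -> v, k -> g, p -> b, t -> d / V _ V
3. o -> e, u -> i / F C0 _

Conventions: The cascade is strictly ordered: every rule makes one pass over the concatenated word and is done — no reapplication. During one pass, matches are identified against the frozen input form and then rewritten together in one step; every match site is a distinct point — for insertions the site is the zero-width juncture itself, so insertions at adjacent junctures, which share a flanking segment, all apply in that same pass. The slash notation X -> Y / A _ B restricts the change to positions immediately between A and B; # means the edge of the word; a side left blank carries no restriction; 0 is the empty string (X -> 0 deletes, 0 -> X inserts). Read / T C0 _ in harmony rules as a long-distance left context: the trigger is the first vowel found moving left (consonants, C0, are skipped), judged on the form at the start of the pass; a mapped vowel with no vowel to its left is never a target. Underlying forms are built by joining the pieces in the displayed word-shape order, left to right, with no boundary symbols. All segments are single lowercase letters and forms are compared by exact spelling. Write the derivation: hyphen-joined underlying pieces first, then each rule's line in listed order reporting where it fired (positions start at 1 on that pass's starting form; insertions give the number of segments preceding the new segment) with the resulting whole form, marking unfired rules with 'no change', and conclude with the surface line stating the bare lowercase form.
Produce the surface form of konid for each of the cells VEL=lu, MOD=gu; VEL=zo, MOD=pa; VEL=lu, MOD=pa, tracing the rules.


cell VEL=lu, MOD=gu:
underlying: la-konid-ki
1. b -> p, g -> k, z -> s / _ #: no change
2. f -> v, k -> g, p -> b, t -> d / V _ V: fires at position(s) 3: lagonidki
3. o -> e, u -> i / F C0 _: no change
surface: lagonidki

cell VEL=zo, MOD=pa:
underlying: ne-konid-beg
1. b -> p, g -> k, z -> s / _ #: fires at position(s) 10: nekonidbek
2. f -> v, k -> g, p -> b, t -> d / V _ V: fires at position(s) 3: negonidbek
3. o -> e, u -> i / F C0 _: fires at position(s) 4: negenidbek
surface: negenidbek

cell VEL=lu, MOD=pa:
underlying: la-konid-beg
1. b -> p, g -> k, z -> s / _ #: fires at position(s) 10: lakonidbek
2. f -> v, k -> g, p -> b, t -> d / V _ V: fires at position(s) 3: lagonidbek
3. o -> e, u -> i / F C0 _: no change
surface: lagonidbek


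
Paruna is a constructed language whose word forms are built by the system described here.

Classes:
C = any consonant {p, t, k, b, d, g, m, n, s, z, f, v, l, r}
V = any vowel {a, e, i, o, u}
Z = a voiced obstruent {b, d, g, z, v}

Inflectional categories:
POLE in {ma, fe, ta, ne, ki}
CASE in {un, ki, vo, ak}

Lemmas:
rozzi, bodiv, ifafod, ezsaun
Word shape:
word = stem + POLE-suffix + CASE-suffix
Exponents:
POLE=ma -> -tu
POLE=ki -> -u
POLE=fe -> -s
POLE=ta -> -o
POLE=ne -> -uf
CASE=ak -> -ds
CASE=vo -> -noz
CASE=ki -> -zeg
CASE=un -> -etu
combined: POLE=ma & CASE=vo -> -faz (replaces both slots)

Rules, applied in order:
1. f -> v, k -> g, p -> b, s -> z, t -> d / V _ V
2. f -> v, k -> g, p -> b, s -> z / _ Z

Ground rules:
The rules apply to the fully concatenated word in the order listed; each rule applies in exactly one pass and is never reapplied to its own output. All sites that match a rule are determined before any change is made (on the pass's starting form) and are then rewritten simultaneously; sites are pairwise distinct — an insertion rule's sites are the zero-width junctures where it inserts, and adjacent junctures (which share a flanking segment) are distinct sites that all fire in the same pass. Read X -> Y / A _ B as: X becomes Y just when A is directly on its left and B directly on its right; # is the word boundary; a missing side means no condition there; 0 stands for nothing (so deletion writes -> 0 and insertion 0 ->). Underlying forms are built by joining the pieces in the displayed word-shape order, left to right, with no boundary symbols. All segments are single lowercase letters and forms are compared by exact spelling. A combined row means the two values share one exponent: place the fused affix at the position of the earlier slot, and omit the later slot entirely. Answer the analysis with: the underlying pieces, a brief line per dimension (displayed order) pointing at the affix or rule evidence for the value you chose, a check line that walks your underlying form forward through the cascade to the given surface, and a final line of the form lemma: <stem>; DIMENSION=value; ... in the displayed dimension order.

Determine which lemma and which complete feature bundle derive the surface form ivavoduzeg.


underlying: ifafod-u-zeg
POLE=ki - signalled by the affix -u
CASE=ki - signalled by the affix -zeg
check: ifafoduzeg -> ivavoduzeg -> ivavoduzeg
lemma: ifafod; POLE=ki; CASE=ki


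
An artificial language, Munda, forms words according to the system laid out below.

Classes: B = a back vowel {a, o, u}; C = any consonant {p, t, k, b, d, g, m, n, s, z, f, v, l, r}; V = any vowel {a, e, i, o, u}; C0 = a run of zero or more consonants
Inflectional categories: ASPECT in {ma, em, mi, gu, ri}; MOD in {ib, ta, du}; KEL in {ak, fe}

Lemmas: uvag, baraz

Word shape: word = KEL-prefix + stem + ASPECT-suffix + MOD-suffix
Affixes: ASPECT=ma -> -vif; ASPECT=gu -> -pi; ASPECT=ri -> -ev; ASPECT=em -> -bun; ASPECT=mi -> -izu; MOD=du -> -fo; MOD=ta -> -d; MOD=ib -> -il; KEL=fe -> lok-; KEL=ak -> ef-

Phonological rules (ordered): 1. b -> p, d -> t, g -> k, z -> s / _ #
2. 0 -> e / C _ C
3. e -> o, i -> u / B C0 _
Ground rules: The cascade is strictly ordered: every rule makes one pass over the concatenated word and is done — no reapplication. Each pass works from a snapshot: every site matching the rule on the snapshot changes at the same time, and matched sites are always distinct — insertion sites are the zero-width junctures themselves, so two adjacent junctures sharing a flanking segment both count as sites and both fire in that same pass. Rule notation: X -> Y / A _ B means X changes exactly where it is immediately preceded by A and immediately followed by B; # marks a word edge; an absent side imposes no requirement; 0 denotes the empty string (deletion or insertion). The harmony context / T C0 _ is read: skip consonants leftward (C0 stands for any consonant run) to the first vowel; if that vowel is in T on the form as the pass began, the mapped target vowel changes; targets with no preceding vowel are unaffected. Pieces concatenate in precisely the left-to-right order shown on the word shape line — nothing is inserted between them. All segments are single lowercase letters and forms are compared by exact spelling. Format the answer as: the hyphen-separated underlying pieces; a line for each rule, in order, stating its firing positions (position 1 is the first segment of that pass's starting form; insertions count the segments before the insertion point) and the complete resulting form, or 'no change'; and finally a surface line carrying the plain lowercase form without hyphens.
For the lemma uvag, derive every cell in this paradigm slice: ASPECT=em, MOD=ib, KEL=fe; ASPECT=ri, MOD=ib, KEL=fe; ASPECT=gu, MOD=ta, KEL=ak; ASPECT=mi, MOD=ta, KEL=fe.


cell ASPECT=em, MOD=ib, KEL=fe:
underlying: lok-uvag-bun-il
1. b -> p, d -> t, g -> k, z -> s / _ #: no change
2. 0 -> e / C _ C: inserts after position(s) 7: lokuvagebunil
3. e -> o, i -> u / B C0 _: fires at position(s) 8, 12: lokuvagobunul
surface: lokuvagobunul

cell ASPECT=ri, MOD=ib, KEL=fe:
underlying: lok-uvag-ev-il
1. b -> p, d -> t, g -> k, z -> s / _ #: no change
2. 0 -> e / C _ C: no change
3. e -> o, i -> u / B C0 _: fires at position(s) 8: lokuvagovil
surface: lokuvagovil

cell ASPECT=gu, MOD=ta, KEL=ak:
underlying: ef-uvag-pi-d
1. b -> p, d -> t, g -> k, z -> s / _ #: fires at position(s) 9: efuvagpit
2. 0 -> e / C _ C: inserts after position(s) 6: efuvagepit
3. e -> o, i -> u / B C0 _: fires at position(s) 7: efuvagopit
surface: efuvagopit

cell ASPECT=mi, MOD=ta, KEL=fe:
underlying: lok-uvag-izu-d
1. b -> p, d -> t, g -> k, z -> s / _ #: fires at position(s) 11: lokuvagizut
2. 0 -> e / C _ C: no change
3. e -> o, i -> u / B C0 _: fires at position(s) 8: lokuvaguzut
surface: lokuvaguzut


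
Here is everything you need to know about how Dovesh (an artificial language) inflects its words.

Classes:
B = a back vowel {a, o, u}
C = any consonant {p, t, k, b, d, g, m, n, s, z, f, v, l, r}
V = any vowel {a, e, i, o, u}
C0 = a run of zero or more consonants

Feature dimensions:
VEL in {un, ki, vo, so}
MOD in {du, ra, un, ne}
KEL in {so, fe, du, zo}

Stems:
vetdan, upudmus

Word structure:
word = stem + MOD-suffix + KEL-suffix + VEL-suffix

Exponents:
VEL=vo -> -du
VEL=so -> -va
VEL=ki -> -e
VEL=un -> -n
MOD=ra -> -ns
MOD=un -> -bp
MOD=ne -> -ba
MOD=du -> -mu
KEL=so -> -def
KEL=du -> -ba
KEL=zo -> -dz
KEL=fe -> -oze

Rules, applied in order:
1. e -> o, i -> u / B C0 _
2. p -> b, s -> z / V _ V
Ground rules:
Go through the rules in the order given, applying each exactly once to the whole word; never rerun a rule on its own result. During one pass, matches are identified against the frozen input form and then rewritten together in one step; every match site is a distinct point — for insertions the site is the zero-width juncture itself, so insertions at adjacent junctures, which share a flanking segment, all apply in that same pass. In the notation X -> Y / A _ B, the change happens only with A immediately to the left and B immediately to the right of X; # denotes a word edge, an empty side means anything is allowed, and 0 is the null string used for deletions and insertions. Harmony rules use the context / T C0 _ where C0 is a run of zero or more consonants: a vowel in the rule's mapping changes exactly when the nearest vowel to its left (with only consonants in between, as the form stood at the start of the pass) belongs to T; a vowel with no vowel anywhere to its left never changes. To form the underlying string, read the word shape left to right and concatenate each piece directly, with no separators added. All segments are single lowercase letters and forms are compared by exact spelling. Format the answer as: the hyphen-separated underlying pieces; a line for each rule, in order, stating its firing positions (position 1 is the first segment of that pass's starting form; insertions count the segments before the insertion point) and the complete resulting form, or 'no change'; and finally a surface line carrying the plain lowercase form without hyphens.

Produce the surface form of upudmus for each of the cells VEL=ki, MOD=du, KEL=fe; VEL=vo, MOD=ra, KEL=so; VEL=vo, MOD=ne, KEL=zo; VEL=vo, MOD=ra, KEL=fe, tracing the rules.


cell VEL=ki, MOD=du, KEL=fe:
underlying: upudmus-mu-oze-e
1. e -> o, i -> u / B C0 _: fires at position(s) 12: upudmusmuozoe
2. p -> b, s -> z / V _ V: fires at position(s) 2: ubudmusmuozoe
surface: ubudmusmuozoe

cell VEL=vo, MOD=ra, KEL=so:
underlying: upudmus-ns-def-du
1. e -> o, i -> u / B C0 _: fires at position(s) 11: upudmusnsdofdu
2. p -> b, s -> z / V _ V: fires at position(s) 2: ubudmusnsdofdu
surface: ubudmusnsdofdu

cell VEL=vo, MOD=ne, KEL=zo:
underlying: upudmus-ba-dz-du
1. e -> o, i -> u / B C0 _: no change
2. p -> b, s -> z / V _ V: fires at position(s) 2: ubudmusbadzdu
surface: ubudmusbadzdu

cell VEL=vo, MOD=ra, KEL=fe:
underlying: upudmus-ns-oze-du
1. e -> o, i -> u / B C0 _: fires at position(s) 12: upudmusnsozodu
2. p -> b, s -> z / V _ V: fires at position(s) 2: ubudmusnsozodu
surface: ubudmusnsozodu
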